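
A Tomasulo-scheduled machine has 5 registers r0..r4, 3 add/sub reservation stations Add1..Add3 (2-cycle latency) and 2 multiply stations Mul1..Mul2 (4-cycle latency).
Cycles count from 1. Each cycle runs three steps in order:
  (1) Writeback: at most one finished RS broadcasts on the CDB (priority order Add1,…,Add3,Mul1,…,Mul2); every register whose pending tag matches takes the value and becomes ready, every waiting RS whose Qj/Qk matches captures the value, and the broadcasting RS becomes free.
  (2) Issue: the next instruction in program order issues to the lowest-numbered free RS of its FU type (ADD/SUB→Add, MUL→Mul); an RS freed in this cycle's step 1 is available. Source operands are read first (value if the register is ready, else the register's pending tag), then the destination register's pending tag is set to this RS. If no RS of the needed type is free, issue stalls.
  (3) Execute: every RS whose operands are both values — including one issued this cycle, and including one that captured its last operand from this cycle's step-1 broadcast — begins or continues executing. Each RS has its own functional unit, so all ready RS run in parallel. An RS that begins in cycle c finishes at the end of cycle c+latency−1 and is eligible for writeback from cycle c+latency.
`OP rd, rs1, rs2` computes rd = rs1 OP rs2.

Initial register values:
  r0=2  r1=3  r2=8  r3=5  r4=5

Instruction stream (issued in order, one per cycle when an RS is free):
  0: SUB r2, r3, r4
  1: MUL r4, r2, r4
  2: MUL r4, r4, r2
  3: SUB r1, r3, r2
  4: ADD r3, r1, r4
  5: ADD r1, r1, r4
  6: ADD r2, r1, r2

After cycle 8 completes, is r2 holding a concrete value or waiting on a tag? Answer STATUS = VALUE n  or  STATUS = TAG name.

STATUS = TAG Add3

cycle 1: issue SUB r2<-Add1 // r0:2,r1:3,r2:Add1,r3:5,r4:5
cycle 2: issue MUL r4<-Mul1 // r0:2,r1:3,r2:Add1,r3:5,r4:Mul1
cycle 3: CDB Add1=0; issue MUL r4<-Mul2 // r0:2,r1:3,r2:0,r3:5,r4:Mul2
cycle 4: issue SUB r1<-Add1 // r0:2,r1:Add1,r2:0,r3:5,r4:Mul2
cycle 5: issue ADD r3<-Add2 // r0:2,r1:Add1,r2:0,r3:Add2,r4:Mul2
cycle 6: CDB Add1=5; issue ADD r1<-Add1 // r0:2,r1:Add1,r2:0,r3:Add2,r4:Mul2
cycle 7: CDB Mul1=0; issue ADD r2<-Add3 // r0:2,r1:Add1,r2:Add3,r3:Add2,r4:Mul2
cycle 8: - // r0:2,r1:Add1,r2:Add3,r3:Add2,r4:Mul2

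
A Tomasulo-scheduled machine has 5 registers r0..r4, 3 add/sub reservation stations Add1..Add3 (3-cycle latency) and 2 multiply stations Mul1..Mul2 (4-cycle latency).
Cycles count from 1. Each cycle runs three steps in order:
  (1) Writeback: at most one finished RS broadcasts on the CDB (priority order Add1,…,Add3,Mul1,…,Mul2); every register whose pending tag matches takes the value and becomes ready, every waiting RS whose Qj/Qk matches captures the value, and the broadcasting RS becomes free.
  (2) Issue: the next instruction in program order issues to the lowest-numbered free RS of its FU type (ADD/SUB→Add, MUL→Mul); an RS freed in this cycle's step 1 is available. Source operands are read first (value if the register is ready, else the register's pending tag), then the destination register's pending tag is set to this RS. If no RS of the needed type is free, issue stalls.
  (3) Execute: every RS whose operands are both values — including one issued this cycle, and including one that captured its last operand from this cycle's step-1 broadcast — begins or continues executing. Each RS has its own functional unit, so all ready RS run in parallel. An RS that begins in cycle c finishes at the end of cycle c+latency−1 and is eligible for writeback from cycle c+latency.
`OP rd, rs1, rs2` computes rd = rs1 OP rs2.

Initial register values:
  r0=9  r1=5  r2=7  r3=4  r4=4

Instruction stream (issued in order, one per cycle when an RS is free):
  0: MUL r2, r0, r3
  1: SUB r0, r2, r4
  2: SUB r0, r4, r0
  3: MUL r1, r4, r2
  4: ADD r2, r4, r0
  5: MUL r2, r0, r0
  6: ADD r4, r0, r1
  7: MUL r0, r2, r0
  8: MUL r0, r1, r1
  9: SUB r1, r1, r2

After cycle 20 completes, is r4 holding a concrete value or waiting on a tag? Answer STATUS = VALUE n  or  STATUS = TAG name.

c1: issue MUL r2<-Mul1 | r0:9,r1:5,r2:Mul1,r3:4,r4:4
c2: issue SUB r0<-Add1 | r0:Add1,r1:5,r2:Mul1,r3:4,r4:4
c3: issue SUB r0<-Add2 | r0:Add2,r1:5,r2:Mul1,r3:4,r4:4
c4: issue MUL r1<-Mul2 | r0:Add2,r1:Mul2,r2:Mul1,r3:4,r4:4
c5: CDB Mul1=36; issue ADD r2<-Add3 | r0:Add2,r1:Mul2,r2:Add3,r3:4,r4:4
c6: issue MUL r2<-Mul1 | r0:Add2,r1:Mul2,r2:Mul1,r3:4,r4:4
c7: stall | r0:Add2,r1:Mul2,r2:Mul1,r3:4,r4:4
c8: CDB Add1=32; issue ADD r4<-Add1 | r0:Add2,r1:Mul2,r2:Mul1,r3:4,r4:Add1
c9: CDB Mul2=144; issue MUL r0<-Mul2 | r0:Mul2,r1:144,r2:Mul1,r3:4,r4:Add1
c10: stall | r0:Mul2,r1:144,r2:Mul1,r3:4,r4:Add1
c11: CDB Add2=-28; stall | r0:Mul2,r1:144,r2:Mul1,r3:4,r4:Add1
c12: stall | r0:Mul2,r1:144,r2:Mul1,r3:4,r4:Add1
c13: stall | r0:Mul2,r1:144,r2:Mul1,r3:4,r4:Add1
c14: CDB Add1=116; stall | r0:Mul2,r1:144,r2:Mul1,r3:4,r4:116
c15: CDB Add3=-24; stall | r0:Mul2,r1:144,r2:Mul1,r3:4,r4:116
c16: CDB Mul1=784; issue MUL r0<-Mul1 | r0:Mul1,r1:144,r2:784,r3:4,r4:116
c17: issue SUB r1<-Add1 | r0:Mul1,r1:Add1,r2:784,r3:4,r4:116
c18: - | r0:Mul1,r1:Add1,r2:784,r3:4,r4:116
c19: - | r0:Mul1,r1:Add1,r2:784,r3:4,r4:116
c20: CDB Add1=-640 | r0:Mul1,r1:-640,r2:784,r3:4,r4:116

STATUS = VALUE 116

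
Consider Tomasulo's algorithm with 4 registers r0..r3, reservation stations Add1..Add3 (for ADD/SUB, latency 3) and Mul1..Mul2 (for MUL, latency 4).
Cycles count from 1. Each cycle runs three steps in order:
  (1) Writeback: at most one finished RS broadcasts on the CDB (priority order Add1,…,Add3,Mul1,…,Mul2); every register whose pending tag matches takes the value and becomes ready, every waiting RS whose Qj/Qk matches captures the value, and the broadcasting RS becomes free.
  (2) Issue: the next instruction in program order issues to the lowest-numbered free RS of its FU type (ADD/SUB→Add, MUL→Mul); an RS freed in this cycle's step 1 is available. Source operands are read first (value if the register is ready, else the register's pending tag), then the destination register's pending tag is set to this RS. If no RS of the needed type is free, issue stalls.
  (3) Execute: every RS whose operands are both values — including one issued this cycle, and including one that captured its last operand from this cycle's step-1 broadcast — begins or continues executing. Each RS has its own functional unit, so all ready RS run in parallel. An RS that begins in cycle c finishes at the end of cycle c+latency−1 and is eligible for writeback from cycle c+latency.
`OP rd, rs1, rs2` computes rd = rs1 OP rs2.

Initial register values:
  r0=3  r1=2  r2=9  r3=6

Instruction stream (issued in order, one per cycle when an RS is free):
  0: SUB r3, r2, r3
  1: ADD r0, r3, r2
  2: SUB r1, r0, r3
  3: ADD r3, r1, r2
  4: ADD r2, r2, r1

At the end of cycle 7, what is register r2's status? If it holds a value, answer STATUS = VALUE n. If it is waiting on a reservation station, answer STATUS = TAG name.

  c1: issue SUB r3<-Add1  regs: r0:3,r1:2,r2:9,r3:Add1
  c2: issue ADD r0<-Add2  regs: r0:Add2,r1:2,r2:9,r3:Add1
  c3: issue SUB r1<-Add3  regs: r0:Add2,r1:Add3,r2:9,r3:Add1
  c4: CDB Add1=3; issue ADD r3<-Add1  regs: r0:Add2,r1:Add3,r2:9,r3:Add1
  c5: stall  regs: r0:Add2,r1:Add3,r2:9,r3:Add1
  c6: stall  regs: r0:Add2,r1:Add3,r2:9,r3:Add1
  c7: CDB Add2=12; issue ADD r2<-Add2  regs: r0:12,r1:Add3,r2:Add2,r3:Add1

STATUS = TAG Add2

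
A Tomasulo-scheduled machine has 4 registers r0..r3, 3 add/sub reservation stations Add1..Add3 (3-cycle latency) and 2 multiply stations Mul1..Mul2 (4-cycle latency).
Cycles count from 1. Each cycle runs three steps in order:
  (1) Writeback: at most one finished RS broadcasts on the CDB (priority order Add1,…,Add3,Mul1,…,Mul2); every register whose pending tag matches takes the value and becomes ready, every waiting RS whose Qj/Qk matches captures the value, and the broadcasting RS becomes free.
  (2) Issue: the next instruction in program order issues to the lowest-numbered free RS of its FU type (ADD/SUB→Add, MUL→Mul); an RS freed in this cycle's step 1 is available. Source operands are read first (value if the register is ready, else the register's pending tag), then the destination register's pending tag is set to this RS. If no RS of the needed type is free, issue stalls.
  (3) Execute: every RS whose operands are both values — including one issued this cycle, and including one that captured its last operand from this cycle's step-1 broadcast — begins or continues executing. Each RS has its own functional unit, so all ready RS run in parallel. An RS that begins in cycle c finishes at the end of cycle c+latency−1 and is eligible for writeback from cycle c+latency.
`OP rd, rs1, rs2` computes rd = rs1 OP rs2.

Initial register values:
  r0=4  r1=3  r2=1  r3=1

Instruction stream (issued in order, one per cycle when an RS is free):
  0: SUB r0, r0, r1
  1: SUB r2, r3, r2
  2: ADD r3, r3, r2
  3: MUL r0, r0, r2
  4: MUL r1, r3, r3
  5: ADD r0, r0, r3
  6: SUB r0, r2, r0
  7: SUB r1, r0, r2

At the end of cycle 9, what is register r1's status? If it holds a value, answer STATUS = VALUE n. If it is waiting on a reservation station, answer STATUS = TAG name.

STATUS = TAG Add3

cycle 1: issue SUB r0<-Add1 // r0:Add1,r1:3,r2:1,r3:1
cycle 2: issue SUB r2<-Add2 // r0:Add1,r1:3,r2:Add2,r3:1
cycle 3: issue ADD r3<-Add3 // r0:Add1,r1:3,r2:Add2,r3:Add3
cycle 4: CDB Add1=1; issue MUL r0<-Mul1 // r0:Mul1,r1:3,r2:Add2,r3:Add3
cycle 5: CDB Add2=0; issue MUL r1<-Mul2 // r0:Mul1,r1:Mul2,r2:0,r3:Add3
cycle 6: issue ADD r0<-Add1 // r0:Add1,r1:Mul2,r2:0,r3:Add3
cycle 7: issue SUB r0<-Add2 // r0:Add2,r1:Mul2,r2:0,r3:Add3
cycle 8: CDB Add3=1; issue SUB r1<-Add3 // r0:Add2,r1:Add3,r2:0,r3:1
cycle 9: CDB Mul1=0 // r0:Add2,r1:Add3,r2:0,r3:1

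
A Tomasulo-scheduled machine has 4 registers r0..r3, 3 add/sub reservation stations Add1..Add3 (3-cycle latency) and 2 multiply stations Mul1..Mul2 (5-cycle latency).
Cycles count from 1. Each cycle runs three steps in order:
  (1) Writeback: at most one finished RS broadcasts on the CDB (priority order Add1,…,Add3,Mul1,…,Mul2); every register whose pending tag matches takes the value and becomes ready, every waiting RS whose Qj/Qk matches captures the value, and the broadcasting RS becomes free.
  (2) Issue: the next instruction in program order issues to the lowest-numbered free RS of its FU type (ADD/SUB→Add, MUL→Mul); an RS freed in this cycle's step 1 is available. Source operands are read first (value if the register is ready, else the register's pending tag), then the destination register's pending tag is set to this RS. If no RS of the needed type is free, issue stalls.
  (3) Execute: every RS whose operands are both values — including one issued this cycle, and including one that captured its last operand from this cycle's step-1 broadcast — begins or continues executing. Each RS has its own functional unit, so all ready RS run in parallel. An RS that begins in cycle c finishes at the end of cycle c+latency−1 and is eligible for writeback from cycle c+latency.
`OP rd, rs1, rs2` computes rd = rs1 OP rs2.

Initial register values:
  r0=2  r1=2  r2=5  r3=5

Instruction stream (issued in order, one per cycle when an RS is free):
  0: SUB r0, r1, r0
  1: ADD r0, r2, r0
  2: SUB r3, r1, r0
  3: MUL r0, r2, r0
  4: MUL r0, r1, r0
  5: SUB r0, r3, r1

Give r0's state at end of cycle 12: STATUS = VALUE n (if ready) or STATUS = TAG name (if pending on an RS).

STATUS = TAG Add1

cycle 1: issue SUB r0<-Add1 // r0:Add1,r1:2,r2:5,r3:5
cycle 2: issue ADD r0<-Add2 // r0:Add2,r1:2,r2:5,r3:5
cycle 3: issue SUB r3<-Add3 // r0:Add2,r1:2,r2:5,r3:Add3
cycle 4: CDB Add1=0; issue MUL r0<-Mul1 // r0:Mul1,r1:2,r2:5,r3:Add3
cycle 5: issue MUL r0<-Mul2 // r0:Mul2,r1:2,r2:5,r3:Add3
cycle 6: issue SUB r0<-Add1 // r0:Add1,r1:2,r2:5,r3:Add3
cycle 7: CDB Add2=5 // r0:Add1,r1:2,r2:5,r3:Add3
cycle 8: - // r0:Add1,r1:2,r2:5,r3:Add3
cycle 9: - // r0:Add1,r1:2,r2:5,r3:Add3
cycle 10: CDB Add3=-3 // r0:Add1,r1:2,r2:5,r3:-3
cycle 11: - // r0:Add1,r1:2,r2:5,r3:-3
cycle 12: CDB Mul1=25 // r0:Add1,r1:2,r2:5,r3:-3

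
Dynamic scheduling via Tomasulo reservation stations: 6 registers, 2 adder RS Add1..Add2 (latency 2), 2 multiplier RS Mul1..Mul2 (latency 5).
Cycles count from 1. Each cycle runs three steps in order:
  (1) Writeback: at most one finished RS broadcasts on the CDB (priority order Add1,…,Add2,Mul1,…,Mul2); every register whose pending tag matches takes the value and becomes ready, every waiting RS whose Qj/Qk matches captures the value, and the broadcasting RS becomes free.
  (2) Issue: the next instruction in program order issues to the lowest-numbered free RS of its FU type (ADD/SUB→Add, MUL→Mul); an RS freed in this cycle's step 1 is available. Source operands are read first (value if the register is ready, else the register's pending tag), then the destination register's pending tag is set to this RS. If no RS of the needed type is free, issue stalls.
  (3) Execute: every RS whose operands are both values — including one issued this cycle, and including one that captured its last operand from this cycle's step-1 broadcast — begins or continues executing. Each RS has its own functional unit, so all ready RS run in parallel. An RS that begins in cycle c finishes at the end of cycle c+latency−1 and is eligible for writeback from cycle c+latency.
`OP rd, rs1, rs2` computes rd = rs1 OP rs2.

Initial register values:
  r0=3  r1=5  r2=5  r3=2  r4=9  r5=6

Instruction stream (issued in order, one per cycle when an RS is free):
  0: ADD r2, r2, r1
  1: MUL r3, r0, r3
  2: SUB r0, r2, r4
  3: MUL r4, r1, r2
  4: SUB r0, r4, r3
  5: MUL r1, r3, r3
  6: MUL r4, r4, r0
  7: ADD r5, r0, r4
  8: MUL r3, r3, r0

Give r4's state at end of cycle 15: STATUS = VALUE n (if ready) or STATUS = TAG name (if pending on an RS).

cycle 1: issue ADD r2<-Add1 // r0:3,r1:5,r2:Add1,r3:2,r4:9,r5:6
cycle 2: issue MUL r3<-Mul1 // r0:3,r1:5,r2:Add1,r3:Mul1,r4:9,r5:6
cycle 3: CDB Add1=10; issue SUB r0<-Add1 // r0:Add1,r1:5,r2:10,r3:Mul1,r4:9,r5:6
cycle 4: issue MUL r4<-Mul2 // r0:Add1,r1:5,r2:10,r3:Mul1,r4:Mul2,r5:6
cycle 5: CDB Add1=1; issue SUB r0<-Add1 // r0:Add1,r1:5,r2:10,r3:Mul1,r4:Mul2,r5:6
cycle 6: stall // r0:Add1,r1:5,r2:10,r3:Mul1,r4:Mul2,r5:6
cycle 7: CDB Mul1=6; issue MUL r1<-Mul1 // r0:Add1,r1:Mul1,r2:10,r3:6,r4:Mul2,r5:6
cycle 8: stall // r0:Add1,r1:Mul1,r2:10,r3:6,r4:Mul2,r5:6
cycle 9: CDB Mul2=50; issue MUL r4<-Mul2 // r0:Add1,r1:Mul1,r2:10,r3:6,r4:Mul2,r5:6
cycle 10: issue ADD r5<-Add2 // r0:Add1,r1:Mul1,r2:10,r3:6,r4:Mul2,r5:Add2
cycle 11: CDB Add1=44; stall // r0:44,r1:Mul1,r2:10,r3:6,r4:Mul2,r5:Add2
cycle 12: CDB Mul1=36; issue MUL r3<-Mul1 // r0:44,r1:36,r2:10,r3:Mul1,r4:Mul2,r5:Add2
cycle 13: - // r0:44,r1:36,r2:10,r3:Mul1,r4:Mul2,r5:Add2
cycle 14: - // r0:44,r1:36,r2:10,r3:Mul1,r4:Mul2,r5:Add2
cycle 15: - // r0:44,r1:36,r2:10,r3:Mul1,r4:Mul2,r5:Add2

STATUS = TAG Mul2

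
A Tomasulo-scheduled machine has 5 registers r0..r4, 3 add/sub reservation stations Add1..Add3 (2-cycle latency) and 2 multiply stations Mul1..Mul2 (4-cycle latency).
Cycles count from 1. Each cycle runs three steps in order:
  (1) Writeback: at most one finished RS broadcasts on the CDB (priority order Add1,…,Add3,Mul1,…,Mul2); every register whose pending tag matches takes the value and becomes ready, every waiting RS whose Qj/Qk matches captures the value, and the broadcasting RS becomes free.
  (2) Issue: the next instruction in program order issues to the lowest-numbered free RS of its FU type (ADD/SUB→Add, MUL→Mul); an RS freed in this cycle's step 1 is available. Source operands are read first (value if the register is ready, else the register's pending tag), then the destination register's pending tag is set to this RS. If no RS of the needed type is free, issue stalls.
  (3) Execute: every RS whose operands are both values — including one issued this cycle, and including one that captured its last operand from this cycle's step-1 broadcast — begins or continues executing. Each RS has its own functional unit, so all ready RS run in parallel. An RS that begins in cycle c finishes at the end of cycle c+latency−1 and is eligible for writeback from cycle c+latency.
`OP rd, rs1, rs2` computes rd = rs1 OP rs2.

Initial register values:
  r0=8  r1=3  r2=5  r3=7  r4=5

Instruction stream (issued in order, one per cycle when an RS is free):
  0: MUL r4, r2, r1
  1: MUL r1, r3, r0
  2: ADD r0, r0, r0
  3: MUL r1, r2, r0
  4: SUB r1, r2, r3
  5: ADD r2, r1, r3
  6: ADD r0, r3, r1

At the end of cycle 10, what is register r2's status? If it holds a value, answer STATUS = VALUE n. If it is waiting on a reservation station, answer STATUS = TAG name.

STATUS = TAG Add2

c1: issue MUL r4<-Mul1 | r0:8,r1:3,r2:5,r3:7,r4:Mul1
c2: issue MUL r1<-Mul2 | r0:8,r1:Mul2,r2:5,r3:7,r4:Mul1
c3: issue ADD r0<-Add1 | r0:Add1,r1:Mul2,r2:5,r3:7,r4:Mul1
c4: stall | r0:Add1,r1:Mul2,r2:5,r3:7,r4:Mul1
c5: CDB Add1=16; stall | r0:16,r1:Mul2,r2:5,r3:7,r4:Mul1
c6: CDB Mul1=15; issue MUL r1<-Mul1 | r0:16,r1:Mul1,r2:5,r3:7,r4:15
c7: CDB Mul2=56; issue SUB r1<-Add1 | r0:16,r1:Add1,r2:5,r3:7,r4:15
c8: issue ADD r2<-Add2 | r0:16,r1:Add1,r2:Add2,r3:7,r4:15
c9: CDB Add1=-2; issue ADD r0<-Add1 | r0:Add1,r1:-2,r2:Add2,r3:7,r4:15
c10: CDB Mul1=80 | r0:Add1,r1:-2,r2:Add2,r3:7,r4:15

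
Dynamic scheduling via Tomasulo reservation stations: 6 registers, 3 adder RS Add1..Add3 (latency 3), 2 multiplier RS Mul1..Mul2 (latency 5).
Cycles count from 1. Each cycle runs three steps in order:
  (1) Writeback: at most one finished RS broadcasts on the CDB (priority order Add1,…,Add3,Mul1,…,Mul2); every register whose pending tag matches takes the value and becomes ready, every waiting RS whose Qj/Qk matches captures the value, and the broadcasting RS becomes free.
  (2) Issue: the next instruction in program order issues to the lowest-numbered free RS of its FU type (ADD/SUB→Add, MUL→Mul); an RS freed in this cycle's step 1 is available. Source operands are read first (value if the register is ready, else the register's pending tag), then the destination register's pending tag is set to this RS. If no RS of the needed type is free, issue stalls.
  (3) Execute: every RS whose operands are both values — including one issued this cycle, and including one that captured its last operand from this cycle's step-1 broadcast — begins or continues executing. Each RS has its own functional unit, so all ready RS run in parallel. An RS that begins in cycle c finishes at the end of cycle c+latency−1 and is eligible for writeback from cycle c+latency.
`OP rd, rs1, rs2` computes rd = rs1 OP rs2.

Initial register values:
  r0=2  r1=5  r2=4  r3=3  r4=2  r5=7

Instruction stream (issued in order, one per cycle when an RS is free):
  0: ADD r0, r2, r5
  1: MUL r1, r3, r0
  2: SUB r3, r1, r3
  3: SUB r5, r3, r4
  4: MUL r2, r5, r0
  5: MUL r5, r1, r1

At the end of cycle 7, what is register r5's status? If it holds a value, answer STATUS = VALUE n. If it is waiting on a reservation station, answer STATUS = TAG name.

STATUS = TAG Add1

  c1: issue ADD r0<-Add1  regs: r0:Add1,r1:5,r2:4,r3:3,r4:2,r5:7
  c2: issue MUL r1<-Mul1  regs: r0:Add1,r1:Mul1,r2:4,r3:3,r4:2,r5:7
  c3: issue SUB r3<-Add2  regs: r0:Add1,r1:Mul1,r2:4,r3:Add2,r4:2,r5:7
  c4: CDB Add1=11; issue SUB r5<-Add1  regs: r0:11,r1:Mul1,r2:4,r3:Add2,r4:2,r5:Add1
  c5: issue MUL r2<-Mul2  regs: r0:11,r1:Mul1,r2:Mul2,r3:Add2,r4:2,r5:Add1
  c6: stall  regs: r0:11,r1:Mul1,r2:Mul2,r3:Add2,r4:2,r5:Add1
  c7: stall  regs: r0:11,r1:Mul1,r2:Mul2,r3:Add2,r4:2,r5:Add1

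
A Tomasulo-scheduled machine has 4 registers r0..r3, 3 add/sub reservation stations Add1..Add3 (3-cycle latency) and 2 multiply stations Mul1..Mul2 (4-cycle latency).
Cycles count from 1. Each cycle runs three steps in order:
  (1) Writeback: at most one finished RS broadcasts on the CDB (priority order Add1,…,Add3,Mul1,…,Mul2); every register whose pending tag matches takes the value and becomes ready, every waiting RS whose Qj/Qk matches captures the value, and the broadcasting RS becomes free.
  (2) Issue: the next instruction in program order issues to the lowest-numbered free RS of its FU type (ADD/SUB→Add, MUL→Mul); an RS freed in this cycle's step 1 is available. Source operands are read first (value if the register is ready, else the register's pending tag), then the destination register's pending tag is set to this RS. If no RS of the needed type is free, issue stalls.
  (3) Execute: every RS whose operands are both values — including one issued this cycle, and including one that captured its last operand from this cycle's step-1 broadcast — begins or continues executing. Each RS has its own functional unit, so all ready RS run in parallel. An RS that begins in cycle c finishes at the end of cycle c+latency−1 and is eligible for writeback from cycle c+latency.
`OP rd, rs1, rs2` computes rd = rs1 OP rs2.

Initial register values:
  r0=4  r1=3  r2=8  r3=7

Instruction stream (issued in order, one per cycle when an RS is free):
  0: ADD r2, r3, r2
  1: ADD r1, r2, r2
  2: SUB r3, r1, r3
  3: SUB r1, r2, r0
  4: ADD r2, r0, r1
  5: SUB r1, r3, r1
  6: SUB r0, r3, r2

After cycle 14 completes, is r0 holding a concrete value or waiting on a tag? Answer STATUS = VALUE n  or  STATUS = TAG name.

STATUS = VALUE 8

c1: issue ADD r2<-Add1 | r0:4,r1:3,r2:Add1,r3:7
c2: issue ADD r1<-Add2 | r0:4,r1:Add2,r2:Add1,r3:7
c3: issue SUB r3<-Add3 | r0:4,r1:Add2,r2:Add1,r3:Add3
c4: CDB Add1=15; issue SUB r1<-Add1 | r0:4,r1:Add1,r2:15,r3:Add3
c5: stall | r0:4,r1:Add1,r2:15,r3:Add3
c6: stall | r0:4,r1:Add1,r2:15,r3:Add3
c7: CDB Add1=11; issue ADD r2<-Add1 | r0:4,r1:11,r2:Add1,r3:Add3
c8: CDB Add2=30; issue SUB r1<-Add2 | r0:4,r1:Add2,r2:Add1,r3:Add3
c9: stall | r0:4,r1:Add2,r2:Add1,r3:Add3
c10: CDB Add1=15; issue SUB r0<-Add1 | r0:Add1,r1:Add2,r2:15,r3:Add3
c11: CDB Add3=23 | r0:Add1,r1:Add2,r2:15,r3:23
c12: - | r0:Add1,r1:Add2,r2:15,r3:23
c13: - | r0:Add1,r1:Add2,r2:15,r3:23
c14: CDB Add1=8 | r0:8,r1:Add2,r2:15,r3:23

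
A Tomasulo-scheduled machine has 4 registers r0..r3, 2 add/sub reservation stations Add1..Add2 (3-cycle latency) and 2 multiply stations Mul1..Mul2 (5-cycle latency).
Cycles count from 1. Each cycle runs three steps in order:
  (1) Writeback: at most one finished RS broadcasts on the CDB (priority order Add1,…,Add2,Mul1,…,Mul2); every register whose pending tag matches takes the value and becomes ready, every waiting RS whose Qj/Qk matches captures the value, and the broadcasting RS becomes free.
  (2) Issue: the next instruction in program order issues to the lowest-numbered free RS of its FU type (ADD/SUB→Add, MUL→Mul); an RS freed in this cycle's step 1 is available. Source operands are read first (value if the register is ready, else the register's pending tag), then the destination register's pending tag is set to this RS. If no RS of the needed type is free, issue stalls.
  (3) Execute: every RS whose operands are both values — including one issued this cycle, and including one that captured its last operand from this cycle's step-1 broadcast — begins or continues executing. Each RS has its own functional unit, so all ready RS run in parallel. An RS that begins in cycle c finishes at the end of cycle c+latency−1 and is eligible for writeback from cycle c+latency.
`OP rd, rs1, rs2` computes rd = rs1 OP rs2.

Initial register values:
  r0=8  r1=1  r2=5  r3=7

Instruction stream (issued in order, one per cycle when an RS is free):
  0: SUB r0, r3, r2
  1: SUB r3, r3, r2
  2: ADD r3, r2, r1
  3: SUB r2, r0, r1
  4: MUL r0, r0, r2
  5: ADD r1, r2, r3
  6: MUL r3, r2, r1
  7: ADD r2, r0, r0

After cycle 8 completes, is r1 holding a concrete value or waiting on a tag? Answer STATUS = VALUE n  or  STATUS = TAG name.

STATUS = TAG Add1

c1: issue SUB r0<-Add1 | r0:Add1,r1:1,r2:5,r3:7
c2: issue SUB r3<-Add2 | r0:Add1,r1:1,r2:5,r3:Add2
c3: stall | r0:Add1,r1:1,r2:5,r3:Add2
c4: CDB Add1=2; issue ADD r3<-Add1 | r0:2,r1:1,r2:5,r3:Add1
c5: CDB Add2=2; issue SUB r2<-Add2 | r0:2,r1:1,r2:Add2,r3:Add1
c6: issue MUL r0<-Mul1 | r0:Mul1,r1:1,r2:Add2,r3:Add1
c7: CDB Add1=6; issue ADD r1<-Add1 | r0:Mul1,r1:Add1,r2:Add2,r3:6
c8: CDB Add2=1; issue MUL r3<-Mul2 | r0:Mul1,r1:Add1,r2:1,r3:Mul2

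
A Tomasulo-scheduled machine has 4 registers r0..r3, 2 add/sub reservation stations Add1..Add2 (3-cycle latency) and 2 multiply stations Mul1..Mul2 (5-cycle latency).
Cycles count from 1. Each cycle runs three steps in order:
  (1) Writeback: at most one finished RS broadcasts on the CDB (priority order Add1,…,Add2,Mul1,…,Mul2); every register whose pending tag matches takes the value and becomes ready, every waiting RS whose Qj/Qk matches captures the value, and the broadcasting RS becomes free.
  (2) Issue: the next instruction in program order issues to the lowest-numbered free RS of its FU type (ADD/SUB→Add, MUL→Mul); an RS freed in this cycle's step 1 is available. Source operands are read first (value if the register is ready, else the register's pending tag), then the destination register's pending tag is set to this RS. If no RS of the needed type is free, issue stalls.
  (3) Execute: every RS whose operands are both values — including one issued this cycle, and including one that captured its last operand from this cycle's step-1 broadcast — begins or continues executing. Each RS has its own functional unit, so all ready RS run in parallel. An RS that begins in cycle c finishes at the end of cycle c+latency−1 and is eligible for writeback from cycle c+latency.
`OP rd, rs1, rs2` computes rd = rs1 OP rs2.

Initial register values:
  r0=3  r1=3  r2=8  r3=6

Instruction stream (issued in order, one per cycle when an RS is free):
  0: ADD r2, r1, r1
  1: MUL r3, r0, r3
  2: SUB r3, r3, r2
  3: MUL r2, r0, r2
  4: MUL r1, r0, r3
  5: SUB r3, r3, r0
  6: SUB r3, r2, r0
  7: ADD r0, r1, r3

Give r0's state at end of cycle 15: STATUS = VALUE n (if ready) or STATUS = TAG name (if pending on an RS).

cycle 1: issue ADD r2<-Add1 // r0:3,r1:3,r2:Add1,r3:6
cycle 2: issue MUL r3<-Mul1 // r0:3,r1:3,r2:Add1,r3:Mul1
cycle 3: issue SUB r3<-Add2 // r0:3,r1:3,r2:Add1,r3:Add2
cycle 4: CDB Add1=6; issue MUL r2<-Mul2 // r0:3,r1:3,r2:Mul2,r3:Add2
cycle 5: stall // r0:3,r1:3,r2:Mul2,r3:Add2
cycle 6: stall // r0:3,r1:3,r2:Mul2,r3:Add2
cycle 7: CDB Mul1=18; issue MUL r1<-Mul1 // r0:3,r1:Mul1,r2:Mul2,r3:Add2
cycle 8: issue SUB r3<-Add1 // r0:3,r1:Mul1,r2:Mul2,r3:Add1
cycle 9: CDB Mul2=18; stall // r0:3,r1:Mul1,r2:18,r3:Add1
cycle 10: CDB Add2=12; issue SUB r3<-Add2 // r0:3,r1:Mul1,r2:18,r3:Add2
cycle 11: stall // r0:3,r1:Mul1,r2:18,r3:Add2
cycle 12: stall // r0:3,r1:Mul1,r2:18,r3:Add2
cycle 13: CDB Add1=9; issue ADD r0<-Add1 // r0:Add1,r1:Mul1,r2:18,r3:Add2
cycle 14: CDB Add2=15 // r0:Add1,r1:Mul1,r2:18,r3:15
cycle 15: CDB Mul1=36 // r0:Add1,r1:36,r2:18,r3:15

STATUS = TAG Add1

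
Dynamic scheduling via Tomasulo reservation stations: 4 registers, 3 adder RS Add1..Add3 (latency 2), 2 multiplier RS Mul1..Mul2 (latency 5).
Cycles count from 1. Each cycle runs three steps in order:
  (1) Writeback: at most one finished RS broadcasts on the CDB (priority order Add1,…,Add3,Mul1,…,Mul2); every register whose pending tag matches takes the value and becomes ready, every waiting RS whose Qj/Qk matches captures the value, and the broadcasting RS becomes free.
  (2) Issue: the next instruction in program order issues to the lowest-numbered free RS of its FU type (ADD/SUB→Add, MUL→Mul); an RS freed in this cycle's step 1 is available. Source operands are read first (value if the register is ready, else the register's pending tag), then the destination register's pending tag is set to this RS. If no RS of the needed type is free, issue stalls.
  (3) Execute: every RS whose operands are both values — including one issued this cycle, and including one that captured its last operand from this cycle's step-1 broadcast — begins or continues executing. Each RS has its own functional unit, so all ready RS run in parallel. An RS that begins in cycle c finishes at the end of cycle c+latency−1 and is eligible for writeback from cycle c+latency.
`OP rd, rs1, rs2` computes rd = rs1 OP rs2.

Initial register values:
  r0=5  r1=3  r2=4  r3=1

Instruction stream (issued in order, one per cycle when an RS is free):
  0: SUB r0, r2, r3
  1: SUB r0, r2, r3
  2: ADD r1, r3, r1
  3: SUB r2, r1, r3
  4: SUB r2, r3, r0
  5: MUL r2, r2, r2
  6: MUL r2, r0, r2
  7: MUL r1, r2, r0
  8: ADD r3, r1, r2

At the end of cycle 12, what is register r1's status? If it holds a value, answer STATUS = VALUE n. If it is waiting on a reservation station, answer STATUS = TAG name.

c1: issue SUB r0<-Add1 | r0:Add1,r1:3,r2:4,r3:1
c2: issue SUB r0<-Add2 | r0:Add2,r1:3,r2:4,r3:1
c3: CDB Add1=3; issue ADD r1<-Add1 | r0:Add2,r1:Add1,r2:4,r3:1
c4: CDB Add2=3; issue SUB r2<-Add2 | r0:3,r1:Add1,r2:Add2,r3:1
c5: CDB Add1=4; issue SUB r2<-Add1 | r0:3,r1:4,r2:Add1,r3:1
c6: issue MUL r2<-Mul1 | r0:3,r1:4,r2:Mul1,r3:1
c7: CDB Add1=-2; issue MUL r2<-Mul2 | r0:3,r1:4,r2:Mul2,r3:1
c8: CDB Add2=3; stall | r0:3,r1:4,r2:Mul2,r3:1
c9: stall | r0:3,r1:4,r2:Mul2,r3:1
c10: stall | r0:3,r1:4,r2:Mul2,r3:1
c11: stall | r0:3,r1:4,r2:Mul2,r3:1
c12: CDB Mul1=4; issue MUL r1<-Mul1 | r0:3,r1:Mul1,r2:Mul2,r3:1

STATUS = TAG Mul1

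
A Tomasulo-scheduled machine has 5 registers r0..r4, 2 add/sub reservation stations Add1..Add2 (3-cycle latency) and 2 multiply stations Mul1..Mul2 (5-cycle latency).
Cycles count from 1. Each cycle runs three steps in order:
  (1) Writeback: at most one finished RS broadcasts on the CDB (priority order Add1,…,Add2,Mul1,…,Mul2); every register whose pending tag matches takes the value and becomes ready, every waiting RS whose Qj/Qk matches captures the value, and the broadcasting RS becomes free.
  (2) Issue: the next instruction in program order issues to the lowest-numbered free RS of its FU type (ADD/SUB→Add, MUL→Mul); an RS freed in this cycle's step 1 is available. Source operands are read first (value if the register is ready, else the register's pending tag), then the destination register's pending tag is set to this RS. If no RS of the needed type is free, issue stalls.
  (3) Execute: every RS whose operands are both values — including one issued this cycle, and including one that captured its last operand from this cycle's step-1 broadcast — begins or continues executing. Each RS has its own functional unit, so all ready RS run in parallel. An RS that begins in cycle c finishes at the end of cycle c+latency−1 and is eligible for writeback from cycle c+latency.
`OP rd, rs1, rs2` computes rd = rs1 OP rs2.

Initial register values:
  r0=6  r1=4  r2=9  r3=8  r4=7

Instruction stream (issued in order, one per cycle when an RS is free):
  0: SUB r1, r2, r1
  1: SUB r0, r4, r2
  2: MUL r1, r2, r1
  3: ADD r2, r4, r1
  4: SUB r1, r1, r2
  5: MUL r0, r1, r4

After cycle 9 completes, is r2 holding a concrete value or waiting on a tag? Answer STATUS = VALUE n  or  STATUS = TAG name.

STATUS = TAG Add1

cycle 1: issue SUB r1<-Add1 // r0:6,r1:Add1,r2:9,r3:8,r4:7
cycle 2: issue SUB r0<-Add2 // r0:Add2,r1:Add1,r2:9,r3:8,r4:7
cycle 3: issue MUL r1<-Mul1 // r0:Add2,r1:Mul1,r2:9,r3:8,r4:7
cycle 4: CDB Add1=5; issue ADD r2<-Add1 // r0:Add2,r1:Mul1,r2:Add1,r3:8,r4:7
cycle 5: CDB Add2=-2; issue SUB r1<-Add2 // r0:-2,r1:Add2,r2:Add1,r3:8,r4:7
cycle 6: issue MUL r0<-Mul2 // r0:Mul2,r1:Add2,r2:Add1,r3:8,r4:7
cycle 7: - // r0:Mul2,r1:Add2,r2:Add1,r3:8,r4:7
cycle 8: - // r0:Mul2,r1:Add2,r2:Add1,r3:8,r4:7
cycle 9: CDB Mul1=45 // r0:Mul2,r1:Add2,r2:Add1,r3:8,r4:7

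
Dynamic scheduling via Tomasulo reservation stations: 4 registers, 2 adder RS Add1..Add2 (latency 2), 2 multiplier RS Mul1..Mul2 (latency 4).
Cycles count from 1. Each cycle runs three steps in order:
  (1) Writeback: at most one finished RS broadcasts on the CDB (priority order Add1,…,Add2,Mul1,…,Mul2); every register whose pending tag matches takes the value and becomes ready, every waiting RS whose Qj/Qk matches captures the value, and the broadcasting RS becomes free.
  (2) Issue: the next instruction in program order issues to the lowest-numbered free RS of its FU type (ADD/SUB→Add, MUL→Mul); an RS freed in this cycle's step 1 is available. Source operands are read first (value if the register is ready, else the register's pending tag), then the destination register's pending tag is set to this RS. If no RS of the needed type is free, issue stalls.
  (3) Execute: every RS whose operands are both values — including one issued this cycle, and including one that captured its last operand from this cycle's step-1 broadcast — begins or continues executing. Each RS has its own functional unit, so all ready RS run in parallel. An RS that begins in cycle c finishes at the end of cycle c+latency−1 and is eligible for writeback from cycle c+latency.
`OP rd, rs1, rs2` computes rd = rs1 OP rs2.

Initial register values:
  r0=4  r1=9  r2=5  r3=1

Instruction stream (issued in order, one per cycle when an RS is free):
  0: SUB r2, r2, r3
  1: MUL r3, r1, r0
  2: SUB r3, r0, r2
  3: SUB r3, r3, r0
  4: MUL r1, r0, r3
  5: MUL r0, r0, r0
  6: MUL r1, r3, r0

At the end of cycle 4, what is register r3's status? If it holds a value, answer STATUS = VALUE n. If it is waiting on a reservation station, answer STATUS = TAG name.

STATUS = TAG Add2

  c1: issue SUB r2<-Add1  regs: r0:4,r1:9,r2:Add1,r3:1
  c2: issue MUL r3<-Mul1  regs: r0:4,r1:9,r2:Add1,r3:Mul1
  c3: CDB Add1=4; issue SUB r3<-Add1  regs: r0:4,r1:9,r2:4,r3:Add1
  c4: issue SUB r3<-Add2  regs: r0:4,r1:9,r2:4,r3:Add2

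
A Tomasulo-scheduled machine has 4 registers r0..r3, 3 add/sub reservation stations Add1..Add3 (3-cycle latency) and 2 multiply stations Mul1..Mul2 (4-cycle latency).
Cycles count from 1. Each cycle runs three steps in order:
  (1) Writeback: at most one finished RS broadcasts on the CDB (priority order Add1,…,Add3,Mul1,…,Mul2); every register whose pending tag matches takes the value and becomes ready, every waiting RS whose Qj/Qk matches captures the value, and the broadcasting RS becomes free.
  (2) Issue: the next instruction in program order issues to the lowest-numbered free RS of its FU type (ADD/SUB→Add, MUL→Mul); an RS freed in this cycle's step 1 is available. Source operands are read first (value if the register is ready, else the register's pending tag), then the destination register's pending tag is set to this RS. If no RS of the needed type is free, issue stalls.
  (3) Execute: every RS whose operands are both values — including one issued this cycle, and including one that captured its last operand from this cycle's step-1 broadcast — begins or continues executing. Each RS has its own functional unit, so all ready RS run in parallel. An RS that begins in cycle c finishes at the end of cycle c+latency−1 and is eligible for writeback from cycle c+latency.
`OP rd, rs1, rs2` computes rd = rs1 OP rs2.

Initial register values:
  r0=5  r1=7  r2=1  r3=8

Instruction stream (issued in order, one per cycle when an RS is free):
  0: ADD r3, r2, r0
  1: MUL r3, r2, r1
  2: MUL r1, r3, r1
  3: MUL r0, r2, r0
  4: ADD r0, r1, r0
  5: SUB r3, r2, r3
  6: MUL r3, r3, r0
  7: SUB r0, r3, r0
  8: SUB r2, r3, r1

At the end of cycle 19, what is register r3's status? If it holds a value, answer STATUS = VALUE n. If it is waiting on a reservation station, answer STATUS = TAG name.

c1: issue ADD r3<-Add1 | r0:5,r1:7,r2:1,r3:Add1
c2: issue MUL r3<-Mul1 | r0:5,r1:7,r2:1,r3:Mul1
c3: issue MUL r1<-Mul2 | r0:5,r1:Mul2,r2:1,r3:Mul1
c4: CDB Add1=6; stall | r0:5,r1:Mul2,r2:1,r3:Mul1
c5: stall | r0:5,r1:Mul2,r2:1,r3:Mul1
c6: CDB Mul1=7; issue MUL r0<-Mul1 | r0:Mul1,r1:Mul2,r2:1,r3:7
c7: issue ADD r0<-Add1 | r0:Add1,r1:Mul2,r2:1,r3:7
c8: issue SUB r3<-Add2 | r0:Add1,r1:Mul2,r2:1,r3:Add2
c9: stall | r0:Add1,r1:Mul2,r2:1,r3:Add2
c10: CDB Mul1=5; issue MUL r3<-Mul1 | r0:Add1,r1:Mul2,r2:1,r3:Mul1
c11: CDB Add2=-6; issue SUB r0<-Add2 | r0:Add2,r1:Mul2,r2:1,r3:Mul1
c12: CDB Mul2=49; issue SUB r2<-Add3 | r0:Add2,r1:49,r2:Add3,r3:Mul1
c13: - | r0:Add2,r1:49,r2:Add3,r3:Mul1
c14: - | r0:Add2,r1:49,r2:Add3,r3:Mul1
c15: CDB Add1=54 | r0:Add2,r1:49,r2:Add3,r3:Mul1
c16: - | r0:Add2,r1:49,r2:Add3,r3:Mul1
c17: - | r0:Add2,r1:49,r2:Add3,r3:Mul1
c18: - | r0:Add2,r1:49,r2:Add3,r3:Mul1
c19: CDB Mul1=-324 | r0:Add2,r1:49,r2:Add3,r3:-324

STATUS = VALUE -324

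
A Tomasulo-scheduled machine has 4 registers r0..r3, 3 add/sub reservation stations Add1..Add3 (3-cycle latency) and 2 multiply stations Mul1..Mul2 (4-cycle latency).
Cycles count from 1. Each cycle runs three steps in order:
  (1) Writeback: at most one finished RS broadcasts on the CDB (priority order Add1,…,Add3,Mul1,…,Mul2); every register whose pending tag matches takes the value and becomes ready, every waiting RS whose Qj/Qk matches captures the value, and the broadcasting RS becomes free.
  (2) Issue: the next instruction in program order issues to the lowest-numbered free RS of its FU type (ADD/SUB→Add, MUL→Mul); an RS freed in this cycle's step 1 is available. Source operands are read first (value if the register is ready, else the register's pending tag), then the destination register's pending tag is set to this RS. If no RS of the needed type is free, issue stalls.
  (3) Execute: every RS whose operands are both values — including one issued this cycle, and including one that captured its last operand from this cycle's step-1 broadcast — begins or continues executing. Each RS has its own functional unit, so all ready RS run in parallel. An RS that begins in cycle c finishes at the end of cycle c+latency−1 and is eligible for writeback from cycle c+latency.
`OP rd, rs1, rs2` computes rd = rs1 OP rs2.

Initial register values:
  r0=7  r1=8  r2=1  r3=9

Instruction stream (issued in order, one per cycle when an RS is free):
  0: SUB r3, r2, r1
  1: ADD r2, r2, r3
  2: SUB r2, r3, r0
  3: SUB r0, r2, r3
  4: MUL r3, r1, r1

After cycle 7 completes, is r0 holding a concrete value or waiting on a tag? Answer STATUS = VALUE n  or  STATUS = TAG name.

STATUS = TAG Add1

  c1: issue SUB r3<-Add1  regs: r0:7,r1:8,r2:1,r3:Add1
  c2: issue ADD r2<-Add2  regs: r0:7,r1:8,r2:Add2,r3:Add1
  c3: issue SUB r2<-Add3  regs: r0:7,r1:8,r2:Add3,r3:Add1
  c4: CDB Add1=-7; issue SUB r0<-Add1  regs: r0:Add1,r1:8,r2:Add3,r3:-7
  c5: issue MUL r3<-Mul1  regs: r0:Add1,r1:8,r2:Add3,r3:Mul1
  c6: -  regs: r0:Add1,r1:8,r2:Add3,r3:Mul1
  c7: CDB Add2=-6  regs: r0:Add1,r1:8,r2:Add3,r3:Mul1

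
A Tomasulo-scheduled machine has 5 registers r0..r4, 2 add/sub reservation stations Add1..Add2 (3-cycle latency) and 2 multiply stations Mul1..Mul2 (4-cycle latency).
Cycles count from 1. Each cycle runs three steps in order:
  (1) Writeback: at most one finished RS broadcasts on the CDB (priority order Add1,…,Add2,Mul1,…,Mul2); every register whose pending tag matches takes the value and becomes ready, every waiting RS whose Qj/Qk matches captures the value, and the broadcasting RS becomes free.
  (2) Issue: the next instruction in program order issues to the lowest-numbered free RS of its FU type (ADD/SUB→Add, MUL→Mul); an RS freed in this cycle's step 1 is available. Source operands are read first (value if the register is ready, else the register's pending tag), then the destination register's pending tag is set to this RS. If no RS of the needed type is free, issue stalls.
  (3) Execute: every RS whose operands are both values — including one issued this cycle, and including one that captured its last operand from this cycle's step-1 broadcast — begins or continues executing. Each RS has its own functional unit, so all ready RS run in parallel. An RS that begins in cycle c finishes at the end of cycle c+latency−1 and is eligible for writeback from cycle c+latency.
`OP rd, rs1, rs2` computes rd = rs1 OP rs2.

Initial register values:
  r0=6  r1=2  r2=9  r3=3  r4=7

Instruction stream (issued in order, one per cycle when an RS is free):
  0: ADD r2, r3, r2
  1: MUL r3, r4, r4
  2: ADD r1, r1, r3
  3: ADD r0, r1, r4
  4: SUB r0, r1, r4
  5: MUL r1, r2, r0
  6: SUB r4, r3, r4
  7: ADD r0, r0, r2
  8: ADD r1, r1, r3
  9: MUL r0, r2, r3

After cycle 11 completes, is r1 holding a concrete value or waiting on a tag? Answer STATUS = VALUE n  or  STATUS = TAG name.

cycle 1: issue ADD r2<-Add1 // r0:6,r1:2,r2:Add1,r3:3,r4:7
cycle 2: issue MUL r3<-Mul1 // r0:6,r1:2,r2:Add1,r3:Mul1,r4:7
cycle 3: issue ADD r1<-Add2 // r0:6,r1:Add2,r2:Add1,r3:Mul1,r4:7
cycle 4: CDB Add1=12; issue ADD r0<-Add1 // r0:Add1,r1:Add2,r2:12,r3:Mul1,r4:7
cycle 5: stall // r0:Add1,r1:Add2,r2:12,r3:Mul1,r4:7
cycle 6: CDB Mul1=49; stall // r0:Add1,r1:Add2,r2:12,r3:49,r4:7
cycle 7: stall // r0:Add1,r1:Add2,r2:12,r3:49,r4:7
cycle 8: stall // r0:Add1,r1:Add2,r2:12,r3:49,r4:7
cycle 9: CDB Add2=51; issue SUB r0<-Add2 // r0:Add2,r1:51,r2:12,r3:49,r4:7
cycle 10: issue MUL r1<-Mul1 // r0:Add2,r1:Mul1,r2:12,r3:49,r4:7
cycle 11: stall // r0:Add2,r1:Mul1,r2:12,r3:49,r4:7

STATUS = TAG Mul1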